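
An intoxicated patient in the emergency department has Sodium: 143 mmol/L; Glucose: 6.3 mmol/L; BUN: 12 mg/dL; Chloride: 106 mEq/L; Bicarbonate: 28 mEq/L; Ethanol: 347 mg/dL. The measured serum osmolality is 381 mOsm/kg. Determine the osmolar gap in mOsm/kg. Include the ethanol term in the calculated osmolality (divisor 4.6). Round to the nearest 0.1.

9.0 mOsm/kg

Calculated osmolality = 2·Na + glucose + BUN/2.8 + ethanol/4.6
= 2·143 + 6.3 + 12/2.8 + 347/4.6
= 286 + 6.30 + 4.29 + 75.43
= 372.02 mOsm/kg ≈ 372.0 mOsm/kg
Osmolar gap = measured − calculated = 381 − 372.0 = 9.0 mOsm/kg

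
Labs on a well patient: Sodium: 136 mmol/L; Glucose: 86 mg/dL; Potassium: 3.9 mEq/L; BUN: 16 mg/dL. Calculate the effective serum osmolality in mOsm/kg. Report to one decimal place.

Effective osmolality excludes urea (freely permeant across cell membranes):
2·Na + glucose/18
= 2·136 + 86/18
= 272 + 4.78
= 276.78 mOsm/kg

276.8 mOsm/kg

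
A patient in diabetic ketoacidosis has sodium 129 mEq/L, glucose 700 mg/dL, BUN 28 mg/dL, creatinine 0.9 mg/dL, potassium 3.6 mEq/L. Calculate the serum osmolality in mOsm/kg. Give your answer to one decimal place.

Calculated osmolality = 2·Na + glucose/18 + BUN/2.8
= 2·129 + 700/18 + 28/2.8
= 258 + 38.89 + 10
= 306.89 mOsm/kg

306.9 mOsm/kg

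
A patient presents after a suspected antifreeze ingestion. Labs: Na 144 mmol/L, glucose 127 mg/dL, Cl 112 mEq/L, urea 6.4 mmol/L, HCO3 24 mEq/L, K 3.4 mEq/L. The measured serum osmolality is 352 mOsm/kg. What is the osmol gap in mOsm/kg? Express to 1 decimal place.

Calculated osmolality = 2·Na + glucose/18 + urea
= 2·144 + 127/18 + 6.4
= 288 + 7.06 + 6.40
= 301.46 mOsm/kg ≈ 301.5 mOsm/kg
Osmolar gap = measured − calculated = 352 − 301.5 = 50.5 mOsm/kg

50.5 mOsm/kg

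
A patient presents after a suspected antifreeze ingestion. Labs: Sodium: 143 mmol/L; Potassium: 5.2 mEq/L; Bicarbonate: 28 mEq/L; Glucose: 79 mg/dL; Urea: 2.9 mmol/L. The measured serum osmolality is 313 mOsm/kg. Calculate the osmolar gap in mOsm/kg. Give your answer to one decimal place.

Calculated osmolality = 2·Na + glucose/18 + urea
= 2·143 + 79/18 + 2.9
= 286 + 4.39 + 2.90
= 293.29 mOsm/kg ≈ 293.3 mOsm/kg
Osmolar gap = measured − calculated = 313 − 293.3 = 19.7 mOsm/kg

19.7 mOsm/kg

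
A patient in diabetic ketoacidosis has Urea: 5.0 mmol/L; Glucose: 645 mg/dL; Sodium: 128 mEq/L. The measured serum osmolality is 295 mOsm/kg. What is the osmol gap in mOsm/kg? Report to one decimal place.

-1.8 mOsm/kg

Calculated osmolality = 2·Na + glucose/18 + urea
= 2·128 + 645/18 + 5
= 256 + 35.83 + 5
= 296.83 mOsm/kg ≈ 296.8 mOsm/kg
Osmolar gap = measured − calculated = 295 − 296.8 = -1.8 mOsm/kg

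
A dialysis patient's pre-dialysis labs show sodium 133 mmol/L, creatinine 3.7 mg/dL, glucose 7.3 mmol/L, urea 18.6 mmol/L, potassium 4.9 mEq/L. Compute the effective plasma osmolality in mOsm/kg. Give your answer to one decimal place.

Effective osmolality excludes urea (freely permeant across cell membranes):
2·Na + glucose
= 2·133 + 7.3
= 266 + 7.3
= 273.3 mOsm/kg

273.3 mOsm/kg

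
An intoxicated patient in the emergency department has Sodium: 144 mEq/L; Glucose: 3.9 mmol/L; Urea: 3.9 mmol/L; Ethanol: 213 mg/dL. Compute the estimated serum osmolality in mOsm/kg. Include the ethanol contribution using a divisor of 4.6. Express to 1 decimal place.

Calculated osmolality = 2·Na + glucose + urea + ethanol/4.6
= 2·144 + 3.9 + 3.9 + 213/4.6
= 288 + 3.90 + 3.90 + 46.30
= 342.1 mOsm/kg

342.1 mOsm/kg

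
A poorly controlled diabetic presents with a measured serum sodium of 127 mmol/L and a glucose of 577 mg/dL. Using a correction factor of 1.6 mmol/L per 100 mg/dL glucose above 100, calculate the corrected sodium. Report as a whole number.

Corrected Na = measured Na + 1.6 · (glucose − 100)/100
= 127 + 1.6 · (577 − 100)/100
= 127 + 7.6
= 134.6 mmol/L

135 mmol/L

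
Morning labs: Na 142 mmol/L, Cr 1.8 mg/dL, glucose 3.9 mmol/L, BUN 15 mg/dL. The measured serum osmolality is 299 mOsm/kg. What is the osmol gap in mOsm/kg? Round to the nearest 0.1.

5.7 mOsm/kg

Calculated osmolality = 2·Na + glucose + BUN/2.8
= 2·142 + 3.9 + 15/2.8
= 284 + 3.90 + 5.36
= 293.26 mOsm/kg ≈ 293.3 mOsm/kg
Osmolar gap = measured − calculated = 299 − 293.3 = 5.7 mOsm/kg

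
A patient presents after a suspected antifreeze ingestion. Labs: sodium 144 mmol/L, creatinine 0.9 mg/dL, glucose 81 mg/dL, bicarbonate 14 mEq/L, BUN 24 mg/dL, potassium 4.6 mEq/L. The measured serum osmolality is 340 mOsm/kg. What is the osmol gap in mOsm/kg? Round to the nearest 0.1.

Calculated osmolality = 2·Na + glucose/18 + BUN/2.8
= 2·144 + 81/18 + 24/2.8
= 288 + 4.50 + 8.57
= 301.07 mOsm/kg ≈ 301.1 mOsm/kg
Osmolar gap = measured − calculated = 340 − 301.1 = 38.9 mOsm/kg

38.9 mOsm/kg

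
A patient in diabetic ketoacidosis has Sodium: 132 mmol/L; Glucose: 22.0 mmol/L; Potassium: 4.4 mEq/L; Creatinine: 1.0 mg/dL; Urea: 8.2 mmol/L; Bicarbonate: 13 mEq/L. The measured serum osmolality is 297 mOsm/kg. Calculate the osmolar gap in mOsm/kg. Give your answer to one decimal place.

Calculated osmolality = 2·Na + glucose + urea
= 2·132 + 22 + 8.2
= 264 + 22 + 8.20
= 294.2 mOsm/kg ≈ 294.2 mOsm/kg
Osmolar gap = measured − calculated = 297 − 294.2 = 2.8 mOsm/kg

2.8 mOsm/kg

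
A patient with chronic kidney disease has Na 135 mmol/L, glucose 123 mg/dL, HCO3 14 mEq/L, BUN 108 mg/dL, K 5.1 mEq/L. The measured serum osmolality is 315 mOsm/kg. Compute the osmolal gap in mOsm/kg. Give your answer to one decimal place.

-0.4 mOsm/kg

Calculated osmolality = 2·Na + glucose/18 + BUN/2.8
= 2·135 + 123/18 + 108/2.8
= 270 + 6.83 + 38.57
= 315.4 mOsm/kg ≈ 315.4 mOsm/kg
Osmolar gap = measured − calculated = 315 − 315.4 = -0.4 mOsm/kg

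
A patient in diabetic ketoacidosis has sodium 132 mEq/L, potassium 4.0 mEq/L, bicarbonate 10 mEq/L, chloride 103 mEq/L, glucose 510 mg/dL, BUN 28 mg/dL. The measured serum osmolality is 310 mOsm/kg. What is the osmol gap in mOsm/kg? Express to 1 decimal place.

7.7 mOsm/kg

Calculated osmolality = 2·Na + glucose/18 + BUN/2.8
= 2·132 + 510/18 + 28/2.8
= 264 + 28.33 + 10
= 302.33 mOsm/kg ≈ 302.3 mOsm/kg
Osmolar gap = measured − calculated = 310 − 302.3 = 7.7 mOsm/kg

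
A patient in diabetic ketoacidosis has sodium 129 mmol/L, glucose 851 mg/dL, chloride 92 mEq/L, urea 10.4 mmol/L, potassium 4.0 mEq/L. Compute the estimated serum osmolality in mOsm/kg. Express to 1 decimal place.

315.7 mOsm/kg

Calculated osmolality = 2·Na + glucose/18 + urea
= 2·129 + 851/18 + 10.4
= 258 + 47.28 + 10.40
= 315.68 mOsm/kg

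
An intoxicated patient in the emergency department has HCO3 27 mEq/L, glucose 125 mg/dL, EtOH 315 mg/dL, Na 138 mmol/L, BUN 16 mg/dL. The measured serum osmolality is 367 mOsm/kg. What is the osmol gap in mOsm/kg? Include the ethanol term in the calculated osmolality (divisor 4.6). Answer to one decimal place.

Calculated osmolality = 2·Na + glucose/18 + BUN/2.8 + ethanol/4.6
= 2·138 + 125/18 + 16/2.8 + 315/4.6
= 276 + 6.94 + 5.71 + 68.48
= 357.13 mOsm/kg ≈ 357.1 mOsm/kg
Osmolar gap = measured − calculated = 367 − 357.1 = 9.9 mOsm/kg

9.9 mOsm/kg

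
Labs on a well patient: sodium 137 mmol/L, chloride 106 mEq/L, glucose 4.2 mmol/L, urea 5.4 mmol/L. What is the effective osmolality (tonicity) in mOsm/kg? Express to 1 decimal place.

Effective osmolality excludes urea (freely permeant across cell membranes):
2·Na + glucose
= 2·137 + 4.2
= 274 + 4.2
= 278.2 mOsm/kg

278.2 mOsm/kg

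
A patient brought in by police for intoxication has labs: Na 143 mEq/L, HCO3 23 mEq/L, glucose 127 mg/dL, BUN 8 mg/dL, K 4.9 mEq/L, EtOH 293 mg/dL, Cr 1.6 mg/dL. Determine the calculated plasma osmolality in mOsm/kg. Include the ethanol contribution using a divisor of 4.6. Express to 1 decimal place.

359.6 mOsm/kg

Calculated osmolality = 2·Na + glucose/18 + BUN/2.8 + ethanol/4.6
= 2·143 + 127/18 + 8/2.8 + 293/4.6
= 286 + 7.06 + 2.86 + 63.70
= 359.62 mOsm/kg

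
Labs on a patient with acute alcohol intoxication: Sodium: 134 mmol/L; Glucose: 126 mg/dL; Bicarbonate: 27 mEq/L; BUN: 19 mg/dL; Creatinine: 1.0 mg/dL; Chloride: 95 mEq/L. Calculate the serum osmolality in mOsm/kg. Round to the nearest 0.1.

Calculated osmolality = 2·Na + glucose/18 + BUN/2.8
= 2·134 + 126/18 + 19/2.8
= 268 + 7 + 6.79
= 281.79 mOsm/kg

281.8 mOsm/kg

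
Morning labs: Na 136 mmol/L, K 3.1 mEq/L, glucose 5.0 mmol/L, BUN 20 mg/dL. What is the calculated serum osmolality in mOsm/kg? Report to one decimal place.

Calculated osmolality = 2·Na + glucose + BUN/2.8
= 2·136 + 5 + 20/2.8
= 272 + 5 + 7.14
= 284.14 mOsm/kg

284.1 mOsm/kg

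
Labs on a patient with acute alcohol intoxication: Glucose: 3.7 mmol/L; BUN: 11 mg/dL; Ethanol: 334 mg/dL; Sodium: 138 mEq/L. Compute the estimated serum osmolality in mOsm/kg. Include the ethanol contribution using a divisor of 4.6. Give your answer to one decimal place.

356.2 mOsm/kg

Calculated osmolality = 2·Na + glucose + BUN/2.8 + ethanol/4.6
= 2·138 + 3.7 + 11/2.8 + 334/4.6
= 276 + 3.70 + 3.93 + 72.61
= 356.24 mOsm/kg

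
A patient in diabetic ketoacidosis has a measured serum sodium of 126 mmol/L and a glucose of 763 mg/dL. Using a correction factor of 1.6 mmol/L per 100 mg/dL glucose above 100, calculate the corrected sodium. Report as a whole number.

137 mmol/L

Corrected Na = measured Na + 1.6 · (glucose − 100)/100
= 126 + 1.6 · (763 − 100)/100
= 126 + 10.6
= 136.6 mmol/L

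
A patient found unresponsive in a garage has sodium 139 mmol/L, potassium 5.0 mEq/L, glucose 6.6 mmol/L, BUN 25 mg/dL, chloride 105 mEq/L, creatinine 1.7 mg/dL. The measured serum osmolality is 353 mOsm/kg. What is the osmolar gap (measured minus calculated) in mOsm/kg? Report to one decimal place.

Calculated osmolality = 2·Na + glucose + BUN/2.8
= 2·139 + 6.6 + 25/2.8
= 278 + 6.60 + 8.93
= 293.53 mOsm/kg ≈ 293.5 mOsm/kg
Osmolar gap = measured − calculated = 353 − 293.5 = 59.5 mOsm/kg

59.5 mOsm/kg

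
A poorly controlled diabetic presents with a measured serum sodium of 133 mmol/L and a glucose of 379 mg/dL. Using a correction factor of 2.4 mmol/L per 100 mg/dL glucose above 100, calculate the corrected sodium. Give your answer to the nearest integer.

Corrected Na = measured Na + 2.4 · (glucose − 100)/100
= 133 + 2.4 · (379 − 100)/100
= 133 + 6.7
= 139.7 mmol/L

140 mmol/L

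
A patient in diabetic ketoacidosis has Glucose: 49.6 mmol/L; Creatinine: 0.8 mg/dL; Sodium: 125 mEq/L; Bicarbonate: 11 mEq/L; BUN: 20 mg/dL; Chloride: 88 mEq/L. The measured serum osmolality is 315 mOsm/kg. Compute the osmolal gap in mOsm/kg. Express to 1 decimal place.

Calculated osmolality = 2·Na + glucose + BUN/2.8
= 2·125 + 49.6 + 20/2.8
= 250 + 49.60 + 7.14
= 306.74 mOsm/kg ≈ 306.7 mOsm/kg
Osmolar gap = measured − calculated = 315 − 306.7 = 8.3 mOsm/kg

8.3 mOsm/kg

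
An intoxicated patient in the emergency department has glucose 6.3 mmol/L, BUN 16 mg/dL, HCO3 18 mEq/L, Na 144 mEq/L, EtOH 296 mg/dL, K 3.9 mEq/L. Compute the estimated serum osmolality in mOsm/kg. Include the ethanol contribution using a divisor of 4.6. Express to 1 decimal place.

Calculated osmolality = 2·Na + glucose + BUN/2.8 + ethanol/4.6
= 2·144 + 6.3 + 16/2.8 + 296/4.6
= 288 + 6.30 + 5.71 + 64.35
= 364.36 mOsm/kg

364.4 mOsm/kg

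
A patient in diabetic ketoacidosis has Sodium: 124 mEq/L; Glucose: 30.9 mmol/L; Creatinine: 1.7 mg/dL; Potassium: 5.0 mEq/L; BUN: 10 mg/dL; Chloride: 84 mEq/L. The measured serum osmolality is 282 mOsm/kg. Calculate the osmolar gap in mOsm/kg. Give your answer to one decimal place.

Calculated osmolality = 2·Na + glucose + BUN/2.8
= 2·124 + 30.9 + 10/2.8
= 248 + 30.90 + 3.57
= 282.47 mOsm/kg ≈ 282.5 mOsm/kg
Osmolar gap = measured − calculated = 282 − 282.5 = -0.5 mOsm/kg

-0.5 mOsm/kg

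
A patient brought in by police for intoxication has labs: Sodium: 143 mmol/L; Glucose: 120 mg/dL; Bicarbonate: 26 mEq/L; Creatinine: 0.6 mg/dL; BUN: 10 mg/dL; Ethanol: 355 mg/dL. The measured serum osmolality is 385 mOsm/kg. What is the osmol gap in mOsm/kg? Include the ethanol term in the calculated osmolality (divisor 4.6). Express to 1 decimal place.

Calculated osmolality = 2·Na + glucose/18 + BUN/2.8 + ethanol/4.6
= 2·143 + 120/18 + 10/2.8 + 355/4.6
= 286 + 6.67 + 3.57 + 77.17
= 373.41 mOsm/kg ≈ 373.4 mOsm/kg
Osmolar gap = measured − calculated = 385 − 373.4 = 11.6 mOsm/kg

11.6 mOsm/kg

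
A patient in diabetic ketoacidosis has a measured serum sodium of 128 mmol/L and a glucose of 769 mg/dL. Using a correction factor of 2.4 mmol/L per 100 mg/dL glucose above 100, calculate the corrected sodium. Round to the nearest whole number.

144 mmol/L

Corrected Na = measured Na + 2.4 · (glucose − 100)/100
= 128 + 2.4 · (769 − 100)/100
= 128 + 16.1
= 144.1 mmol/L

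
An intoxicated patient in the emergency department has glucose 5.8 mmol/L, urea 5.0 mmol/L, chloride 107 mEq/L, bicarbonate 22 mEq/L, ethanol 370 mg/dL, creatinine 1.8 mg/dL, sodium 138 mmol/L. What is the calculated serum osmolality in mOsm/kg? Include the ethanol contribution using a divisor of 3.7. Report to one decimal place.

Calculated osmolality = 2·Na + glucose + urea + ethanol/3.7
= 2·138 + 5.8 + 5 + 370/3.7
= 276 + 5.80 + 5 + 100
= 386.8 mOsm/kg

386.8 mOsm/kg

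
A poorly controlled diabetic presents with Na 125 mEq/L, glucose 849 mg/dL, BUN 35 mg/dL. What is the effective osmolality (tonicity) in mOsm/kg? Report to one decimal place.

Effective osmolality excludes urea (freely permeant across cell membranes):
2·Na + glucose/18
= 2·125 + 849/18
= 250 + 47.17
= 297.17 mOsm/kg

297.2 mOsm/kg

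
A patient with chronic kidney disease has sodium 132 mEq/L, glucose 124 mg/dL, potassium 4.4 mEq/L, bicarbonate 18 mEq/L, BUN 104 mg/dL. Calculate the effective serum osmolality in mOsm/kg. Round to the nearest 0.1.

270.9 mOsm/kg

Effective osmolality excludes urea (freely permeant across cell membranes):
2·Na + glucose/18
= 2·132 + 124/18
= 264 + 6.89
= 270.89 mOsm/kg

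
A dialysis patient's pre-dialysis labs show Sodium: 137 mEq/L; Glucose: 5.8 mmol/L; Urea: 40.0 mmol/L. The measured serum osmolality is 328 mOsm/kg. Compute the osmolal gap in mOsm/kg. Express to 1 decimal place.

8.2 mOsm/kg

Calculated osmolality = 2·Na + glucose + urea
= 2·137 + 5.8 + 40
= 274 + 5.80 + 40
= 319.8 mOsm/kg ≈ 319.8 mOsm/kg
Osmolar gap = measured − calculated = 328 − 319.8 = 8.2 mOsm/kg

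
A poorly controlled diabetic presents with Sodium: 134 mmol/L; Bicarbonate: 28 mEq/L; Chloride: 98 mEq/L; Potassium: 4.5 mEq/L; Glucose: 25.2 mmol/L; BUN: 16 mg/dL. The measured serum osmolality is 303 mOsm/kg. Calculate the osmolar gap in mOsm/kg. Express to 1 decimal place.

4.1 mOsm/kg

Calculated osmolality = 2·Na + glucose + BUN/2.8
= 2·134 + 25.2 + 16/2.8
= 268 + 25.20 + 5.71
= 298.91 mOsm/kg ≈ 298.9 mOsm/kg
Osmolar gap = measured − calculated = 303 − 298.9 = 4.1 mOsm/kg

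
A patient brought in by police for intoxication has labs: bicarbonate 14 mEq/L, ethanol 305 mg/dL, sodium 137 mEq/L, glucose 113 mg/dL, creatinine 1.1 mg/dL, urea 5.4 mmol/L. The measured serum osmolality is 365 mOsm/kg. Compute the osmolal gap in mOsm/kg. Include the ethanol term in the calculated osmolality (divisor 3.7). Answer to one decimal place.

-3.1 mOsm/kg

Calculated osmolality = 2·Na + glucose/18 + urea + ethanol/3.7
= 2·137 + 113/18 + 5.4 + 305/3.7
= 274 + 6.28 + 5.40 + 82.43
= 368.11 mOsm/kg ≈ 368.1 mOsm/kg
Osmolar gap = measured − calculated = 365 − 368.1 = -3.1 mOsm/kg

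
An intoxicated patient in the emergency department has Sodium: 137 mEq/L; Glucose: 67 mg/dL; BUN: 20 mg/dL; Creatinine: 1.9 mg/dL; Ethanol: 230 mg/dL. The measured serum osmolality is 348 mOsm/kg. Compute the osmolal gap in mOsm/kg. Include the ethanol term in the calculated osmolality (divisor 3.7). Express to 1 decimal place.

Calculated osmolality = 2·Na + glucose/18 + BUN/2.8 + ethanol/3.7
= 2·137 + 67/18 + 20/2.8 + 230/3.7
= 274 + 3.72 + 7.14 + 62.16
= 347.02 mOsm/kg ≈ 347.0 mOsm/kg
Osmolar gap = measured − calculated = 348 − 347.0 = 1.0 mOsm/kg

1.0 mOsm/kg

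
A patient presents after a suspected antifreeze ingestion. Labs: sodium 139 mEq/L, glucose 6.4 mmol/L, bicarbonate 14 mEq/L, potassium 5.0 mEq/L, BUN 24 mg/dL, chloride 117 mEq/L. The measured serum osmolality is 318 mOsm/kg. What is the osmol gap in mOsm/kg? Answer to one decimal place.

Calculated osmolality = 2·Na + glucose + BUN/2.8
= 2·139 + 6.4 + 24/2.8
= 278 + 6.40 + 8.57
= 292.97 mOsm/kg ≈ 293.0 mOsm/kg
Osmolar gap = measured − calculated = 318 − 293.0 = 25.0 mOsm/kg

25.0 mOsm/kg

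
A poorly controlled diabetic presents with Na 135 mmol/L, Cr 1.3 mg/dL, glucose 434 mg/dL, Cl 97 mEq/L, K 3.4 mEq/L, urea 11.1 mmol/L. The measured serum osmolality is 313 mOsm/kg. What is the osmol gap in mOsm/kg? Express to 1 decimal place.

Calculated osmolality = 2·Na + glucose/18 + urea
= 2·135 + 434/18 + 11.1
= 270 + 24.11 + 11.10
= 305.21 mOsm/kg ≈ 305.2 mOsm/kg
Osmolar gap = measured − calculated = 313 − 305.2 = 7.8 mOsm/kg

7.8 mOsm/kg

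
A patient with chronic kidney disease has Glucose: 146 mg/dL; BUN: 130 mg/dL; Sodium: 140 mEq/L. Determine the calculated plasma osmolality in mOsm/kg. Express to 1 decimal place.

334.5 mOsm/kg

Calculated osmolality = 2·Na + glucose/18 + BUN/2.8
= 2·140 + 146/18 + 130/2.8
= 280 + 8.11 + 46.43
= 334.54 mOsm/kg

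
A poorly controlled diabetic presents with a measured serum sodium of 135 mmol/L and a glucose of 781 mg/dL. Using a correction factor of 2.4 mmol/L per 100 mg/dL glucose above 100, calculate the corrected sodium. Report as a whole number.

Corrected Na = measured Na + 2.4 · (glucose − 100)/100
= 135 + 2.4 · (781 − 100)/100
= 135 + 16.3
= 151.3 mmol/L

151 mmol/L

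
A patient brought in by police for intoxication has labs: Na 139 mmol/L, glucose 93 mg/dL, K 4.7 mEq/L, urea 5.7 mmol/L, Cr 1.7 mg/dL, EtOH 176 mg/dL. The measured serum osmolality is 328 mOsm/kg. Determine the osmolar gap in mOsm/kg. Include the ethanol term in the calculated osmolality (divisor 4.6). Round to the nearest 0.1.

0.9 mOsm/kg

Calculated osmolality = 2·Na + glucose/18 + urea + ethanol/4.6
= 2·139 + 93/18 + 5.7 + 176/4.6
= 278 + 5.17 + 5.70 + 38.26
= 327.13 mOsm/kg ≈ 327.1 mOsm/kg
Osmolar gap = measured − calculated = 328 − 327.1 = 0.9 mOsm/kg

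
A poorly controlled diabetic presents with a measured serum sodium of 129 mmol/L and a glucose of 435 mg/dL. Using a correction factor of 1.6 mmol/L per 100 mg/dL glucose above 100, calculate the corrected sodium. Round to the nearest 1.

Corrected Na = measured Na + 1.6 · (glucose − 100)/100
= 129 + 1.6 · (435 − 100)/100
= 129 + 5.4
= 134.4 mmol/L

134 mmol/L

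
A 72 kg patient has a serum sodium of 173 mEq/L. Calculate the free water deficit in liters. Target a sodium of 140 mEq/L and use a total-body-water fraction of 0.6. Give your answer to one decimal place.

TBW = 0.6 · 72 = 43.2 L
Free water deficit = TBW · (Na/140 − 1)
= 43.2 · (173/140 − 1)
= 43.2 · 0.2357
= 10.18 L

10.2 L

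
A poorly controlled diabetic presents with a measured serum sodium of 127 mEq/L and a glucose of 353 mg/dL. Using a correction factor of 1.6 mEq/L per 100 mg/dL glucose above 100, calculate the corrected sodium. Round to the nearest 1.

131 mEq/L

Corrected Na = measured Na + 1.6 · (glucose − 100)/100
= 127 + 1.6 · (353 − 100)/100
= 127 + 4
= 131 mEq/L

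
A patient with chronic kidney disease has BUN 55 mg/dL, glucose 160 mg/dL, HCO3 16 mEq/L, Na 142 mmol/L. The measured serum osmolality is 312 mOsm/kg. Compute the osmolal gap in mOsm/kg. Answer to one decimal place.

-0.5 mOsm/kg

Calculated osmolality = 2·Na + glucose/18 + BUN/2.8
= 2·142 + 160/18 + 55/2.8
= 284 + 8.89 + 19.64
= 312.53 mOsm/kg ≈ 312.5 mOsm/kg
Osmolar gap = measured − calculated = 312 − 312.5 = -0.5 mOsm/kg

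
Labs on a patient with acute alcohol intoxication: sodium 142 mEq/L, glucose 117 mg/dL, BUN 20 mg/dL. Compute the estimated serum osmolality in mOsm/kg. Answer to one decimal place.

Calculated osmolality = 2·Na + glucose/18 + BUN/2.8
= 2·142 + 117/18 + 20/2.8
= 284 + 6.50 + 7.14
= 297.64 mOsm/kg

297.6 mOsm/kg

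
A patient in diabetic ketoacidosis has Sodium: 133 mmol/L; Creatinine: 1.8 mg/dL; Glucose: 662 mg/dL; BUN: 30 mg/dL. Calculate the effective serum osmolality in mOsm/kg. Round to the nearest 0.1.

Effective osmolality excludes urea (freely permeant across cell membranes):
2·Na + glucose/18
= 2·133 + 662/18
= 266 + 36.78
= 302.78 mOsm/kg

302.8 mOsm/kg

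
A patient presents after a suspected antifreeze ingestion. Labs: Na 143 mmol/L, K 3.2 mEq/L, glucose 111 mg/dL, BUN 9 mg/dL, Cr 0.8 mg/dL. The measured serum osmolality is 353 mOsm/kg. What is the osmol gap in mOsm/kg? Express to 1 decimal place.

Calculated osmolality = 2·Na + glucose/18 + BUN/2.8
= 2·143 + 111/18 + 9/2.8
= 286 + 6.17 + 3.21
= 295.38 mOsm/kg ≈ 295.4 mOsm/kg
Osmolar gap = measured − calculated = 353 − 295.4 = 57.6 mOsm/kg

57.6 mOsm/kg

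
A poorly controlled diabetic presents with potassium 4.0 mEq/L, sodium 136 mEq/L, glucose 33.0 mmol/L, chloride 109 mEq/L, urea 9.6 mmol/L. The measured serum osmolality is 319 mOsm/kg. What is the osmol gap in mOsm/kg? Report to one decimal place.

4.4 mOsm/kg

Calculated osmolality = 2·Na + glucose + urea
= 2·136 + 33 + 9.6
= 272 + 33 + 9.60
= 314.6 mOsm/kg ≈ 314.6 mOsm/kg
Osmolar gap = measured − calculated = 319 − 314.6 = 4.4 mOsm/kg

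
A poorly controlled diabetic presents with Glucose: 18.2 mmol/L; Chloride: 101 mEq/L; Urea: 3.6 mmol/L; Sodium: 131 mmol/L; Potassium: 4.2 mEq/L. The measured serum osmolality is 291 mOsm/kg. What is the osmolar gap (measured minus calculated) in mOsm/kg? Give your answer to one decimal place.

7.2 mOsm/kg

Calculated osmolality = 2·Na + glucose + urea
= 2·131 + 18.2 + 3.6
= 262 + 18.20 + 3.60
= 283.8 mOsm/kg ≈ 283.8 mOsm/kg
Osmolar gap = measured − calculated = 291 − 283.8 = 7.2 mOsm/kg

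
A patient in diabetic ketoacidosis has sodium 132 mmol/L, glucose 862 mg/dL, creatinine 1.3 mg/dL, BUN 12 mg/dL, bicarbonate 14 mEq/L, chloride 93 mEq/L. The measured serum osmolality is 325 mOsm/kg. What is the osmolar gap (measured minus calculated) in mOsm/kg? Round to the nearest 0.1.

8.8 mOsm/kg

Calculated osmolality = 2·Na + glucose/18 + BUN/2.8
= 2·132 + 862/18 + 12/2.8
= 264 + 47.89 + 4.29
= 316.18 mOsm/kg ≈ 316.2 mOsm/kg
Osmolar gap = measured − calculated = 325 − 316.2 = 8.8 mOsm/kg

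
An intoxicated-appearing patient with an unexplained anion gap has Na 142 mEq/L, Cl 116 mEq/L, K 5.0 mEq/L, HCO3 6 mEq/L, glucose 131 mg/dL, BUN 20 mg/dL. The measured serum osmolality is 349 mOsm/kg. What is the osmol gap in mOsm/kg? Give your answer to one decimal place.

Calculated osmolality = 2·Na + glucose/18 + BUN/2.8
= 2·142 + 131/18 + 20/2.8
= 284 + 7.28 + 7.14
= 298.42 mOsm/kg ≈ 298.4 mOsm/kg
Osmolar gap = measured − calculated = 349 − 298.4 = 50.6 mOsm/kg

50.6 mOsm/kg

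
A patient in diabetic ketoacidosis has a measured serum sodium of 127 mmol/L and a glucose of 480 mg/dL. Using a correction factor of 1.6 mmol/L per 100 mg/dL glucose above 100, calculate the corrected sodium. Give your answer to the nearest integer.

Corrected Na = measured Na + 1.6 · (glucose − 100)/100
= 127 + 1.6 · (480 − 100)/100
= 127 + 6.1
= 133.1 mmol/L

133 mmol/L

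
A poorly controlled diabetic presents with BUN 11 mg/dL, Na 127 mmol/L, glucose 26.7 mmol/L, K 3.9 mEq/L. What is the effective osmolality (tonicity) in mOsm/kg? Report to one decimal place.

280.7 mOsm/kg

Effective osmolality excludes urea (freely permeant across cell membranes):
2·Na + glucose
= 2·127 + 26.7
= 254 + 26.7
= 280.7 mOsm/kg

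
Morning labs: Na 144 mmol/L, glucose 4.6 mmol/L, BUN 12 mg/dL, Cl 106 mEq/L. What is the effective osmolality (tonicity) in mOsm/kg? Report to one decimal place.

292.6 mOsm/kg

Effective osmolality excludes urea (freely permeant across cell membranes):
2·Na + glucose
= 2·144 + 4.6
= 288 + 4.6
= 292.6 mOsm/kg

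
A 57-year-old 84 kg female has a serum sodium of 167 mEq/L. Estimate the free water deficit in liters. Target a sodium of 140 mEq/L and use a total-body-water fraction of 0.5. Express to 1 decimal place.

TBW = 0.5 · 84 = 42 L
Free water deficit = TBW · (Na/140 − 1)
= 42 · (167/140 − 1)
= 42 · 0.1929
= 8.1 L

8.1 L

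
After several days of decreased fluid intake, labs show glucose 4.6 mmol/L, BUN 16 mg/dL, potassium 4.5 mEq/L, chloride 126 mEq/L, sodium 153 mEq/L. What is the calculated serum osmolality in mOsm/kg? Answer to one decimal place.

Calculated osmolality = 2·Na + glucose + BUN/2.8
= 2·153 + 4.6 + 16/2.8
= 306 + 4.60 + 5.71
= 316.31 mOsm/kg

316.3 mOsm/kg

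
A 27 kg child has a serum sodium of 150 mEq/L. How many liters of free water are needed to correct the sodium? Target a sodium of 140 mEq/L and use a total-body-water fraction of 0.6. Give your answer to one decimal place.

1.2 L

TBW = 0.6 · 27 = 16.2 L
Free water deficit = TBW · (Na/140 − 1)
= 16.2 · (150/140 − 1)
= 16.2 · 0.0714
= 1.16 L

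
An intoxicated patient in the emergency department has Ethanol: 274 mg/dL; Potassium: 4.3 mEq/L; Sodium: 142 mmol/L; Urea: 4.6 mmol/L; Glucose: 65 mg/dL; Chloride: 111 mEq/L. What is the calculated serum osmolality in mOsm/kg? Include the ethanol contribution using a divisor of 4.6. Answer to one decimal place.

351.8 mOsm/kg

Calculated osmolality = 2·Na + glucose/18 + urea + ethanol/4.6
= 2·142 + 65/18 + 4.6 + 274/4.6
= 284 + 3.61 + 4.60 + 59.57
= 351.78 mOsm/kg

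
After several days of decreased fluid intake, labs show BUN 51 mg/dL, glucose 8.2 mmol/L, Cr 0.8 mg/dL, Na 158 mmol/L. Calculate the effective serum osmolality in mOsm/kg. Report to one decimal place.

Effective osmolality excludes urea (freely permeant across cell membranes):
2·Na + glucose
= 2·158 + 8.2
= 316 + 8.2
= 324.2 mOsm/kg

324.2 mOsm/kg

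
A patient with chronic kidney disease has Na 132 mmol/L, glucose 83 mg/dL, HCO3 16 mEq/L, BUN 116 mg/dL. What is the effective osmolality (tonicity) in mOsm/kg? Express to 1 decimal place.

Effective osmolality excludes urea (freely permeant across cell membranes):
2·Na + glucose/18
= 2·132 + 83/18
= 264 + 4.61
= 268.61 mOsm/kg

268.6 mOsm/kg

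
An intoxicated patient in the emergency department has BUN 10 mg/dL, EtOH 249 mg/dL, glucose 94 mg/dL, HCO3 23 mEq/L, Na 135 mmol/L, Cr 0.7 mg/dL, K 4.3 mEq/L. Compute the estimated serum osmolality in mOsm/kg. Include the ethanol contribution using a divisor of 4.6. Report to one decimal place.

332.9 mOsm/kg

Calculated osmolality = 2·Na + glucose/18 + BUN/2.8 + ethanol/4.6
= 2·135 + 94/18 + 10/2.8 + 249/4.6
= 270 + 5.22 + 3.57 + 54.13
= 332.92 mOsm/kg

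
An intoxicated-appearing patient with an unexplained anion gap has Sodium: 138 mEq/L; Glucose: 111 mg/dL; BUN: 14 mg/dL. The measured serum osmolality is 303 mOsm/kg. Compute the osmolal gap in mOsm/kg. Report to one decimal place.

15.8 mOsm/kg

Calculated osmolality = 2·Na + glucose/18 + BUN/2.8
= 2·138 + 111/18 + 14/2.8
= 276 + 6.17 + 5
= 287.17 mOsm/kg ≈ 287.2 mOsm/kg
Osmolar gap = measured − calculated = 303 − 287.2 = 15.8 mOsm/kg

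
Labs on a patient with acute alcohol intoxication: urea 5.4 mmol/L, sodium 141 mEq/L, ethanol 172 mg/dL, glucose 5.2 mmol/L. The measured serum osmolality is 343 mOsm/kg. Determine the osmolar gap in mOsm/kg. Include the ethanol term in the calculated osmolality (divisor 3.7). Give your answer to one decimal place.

3.9 mOsm/kg

Calculated osmolality = 2·Na + glucose + urea + ethanol/3.7
= 2·141 + 5.2 + 5.4 + 172/3.7
= 282 + 5.20 + 5.40 + 46.49
= 339.09 mOsm/kg ≈ 339.1 mOsm/kg
Osmolar gap = measured − calculated = 343 − 339.1 = 3.9 mOsm/kg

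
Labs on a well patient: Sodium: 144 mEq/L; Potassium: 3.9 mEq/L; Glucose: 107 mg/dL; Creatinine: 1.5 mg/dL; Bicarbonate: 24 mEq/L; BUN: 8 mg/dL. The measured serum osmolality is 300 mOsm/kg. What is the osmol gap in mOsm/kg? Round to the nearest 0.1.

3.2 mOsm/kg

Calculated osmolality = 2·Na + glucose/18 + BUN/2.8
= 2·144 + 107/18 + 8/2.8
= 288 + 5.94 + 2.86
= 296.8 mOsm/kg ≈ 296.8 mOsm/kg
Osmolar gap = measured − calculated = 300 − 296.8 = 3.2 mOsm/kg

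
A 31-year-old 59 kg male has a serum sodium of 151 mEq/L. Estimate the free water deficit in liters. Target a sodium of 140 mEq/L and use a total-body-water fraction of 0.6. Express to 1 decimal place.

2.8 L

TBW = 0.6 · 59 = 35.4 L
Free water deficit = TBW · (Na/140 − 1)
= 35.4 · (151/140 − 1)
= 35.4 · 0.0786
= 2.78 L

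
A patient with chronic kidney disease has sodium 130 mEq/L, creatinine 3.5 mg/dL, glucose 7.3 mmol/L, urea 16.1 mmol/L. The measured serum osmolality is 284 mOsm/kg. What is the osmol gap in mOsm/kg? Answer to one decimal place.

0.6 mOsm/kg

Calculated osmolality = 2·Na + glucose + urea
= 2·130 + 7.3 + 16.1
= 260 + 7.30 + 16.10
= 283.4 mOsm/kg ≈ 283.4 mOsm/kg
Osmolar gap = measured − calculated = 284 − 283.4 = 0.6 mOsm/kg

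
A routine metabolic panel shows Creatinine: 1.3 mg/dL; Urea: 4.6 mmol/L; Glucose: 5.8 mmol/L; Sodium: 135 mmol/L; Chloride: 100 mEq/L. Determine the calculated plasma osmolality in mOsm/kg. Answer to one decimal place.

280.4 mOsm/kg

Calculated osmolality = 2·Na + glucose + urea
= 2·135 + 5.8 + 4.6
= 270 + 5.80 + 4.60
= 280.4 mOsm/kg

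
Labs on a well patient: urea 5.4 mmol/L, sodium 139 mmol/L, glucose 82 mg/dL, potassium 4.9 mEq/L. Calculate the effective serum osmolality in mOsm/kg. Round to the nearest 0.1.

Effective osmolality excludes urea (freely permeant across cell membranes):
2·Na + glucose/18
= 2·139 + 82/18
= 278 + 4.56
= 282.56 mOsm/kg

282.6 mOsm/kg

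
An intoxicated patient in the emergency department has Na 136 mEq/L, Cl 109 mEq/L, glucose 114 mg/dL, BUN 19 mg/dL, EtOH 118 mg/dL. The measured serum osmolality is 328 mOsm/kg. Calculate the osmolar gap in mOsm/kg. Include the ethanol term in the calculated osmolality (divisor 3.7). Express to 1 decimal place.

Calculated osmolality = 2·Na + glucose/18 + BUN/2.8 + ethanol/3.7
= 2·136 + 114/18 + 19/2.8 + 118/3.7
= 272 + 6.33 + 6.79 + 31.89
= 317.01 mOsm/kg ≈ 317.0 mOsm/kg
Osmolar gap = measured − calculated = 328 − 317.0 = 11.0 mOsm/kg

11.0 mOsm/kg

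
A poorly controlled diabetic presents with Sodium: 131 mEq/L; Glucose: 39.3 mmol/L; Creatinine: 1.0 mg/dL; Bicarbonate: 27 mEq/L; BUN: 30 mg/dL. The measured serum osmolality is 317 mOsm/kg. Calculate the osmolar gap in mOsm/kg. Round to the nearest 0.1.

Calculated osmolality = 2·Na + glucose + BUN/2.8
= 2·131 + 39.3 + 30/2.8
= 262 + 39.30 + 10.71
= 312.01 mOsm/kg ≈ 312.0 mOsm/kg
Osmolar gap = measured − calculated = 317 − 312.0 = 5.0 mOsm/kg

5.0 mOsm/kg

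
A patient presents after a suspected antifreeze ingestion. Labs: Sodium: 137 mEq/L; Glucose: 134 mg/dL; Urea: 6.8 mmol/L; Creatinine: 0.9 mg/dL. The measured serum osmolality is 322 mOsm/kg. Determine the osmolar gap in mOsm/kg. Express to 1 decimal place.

33.8 mOsm/kg

Calculated osmolality = 2·Na + glucose/18 + urea
= 2·137 + 134/18 + 6.8
= 274 + 7.44 + 6.80
= 288.24 mOsm/kg ≈ 288.2 mOsm/kg
Osmolar gap = measured − calculated = 322 − 288.2 = 33.8 mOsm/kg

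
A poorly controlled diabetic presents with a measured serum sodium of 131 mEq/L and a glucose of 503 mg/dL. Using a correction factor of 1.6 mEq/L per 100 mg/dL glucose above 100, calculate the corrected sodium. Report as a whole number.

Corrected Na = measured Na + 1.6 · (glucose − 100)/100
= 131 + 1.6 · (503 − 100)/100
= 131 + 6.4
= 137.4 mEq/L

137 mEq/L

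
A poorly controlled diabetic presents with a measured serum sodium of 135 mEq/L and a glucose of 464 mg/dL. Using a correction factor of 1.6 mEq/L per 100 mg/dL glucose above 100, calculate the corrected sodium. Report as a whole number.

141 mEq/L

Corrected Na = measured Na + 1.6 · (glucose − 100)/100
= 135 + 1.6 · (464 − 100)/100
= 135 + 5.8
= 140.8 mEq/L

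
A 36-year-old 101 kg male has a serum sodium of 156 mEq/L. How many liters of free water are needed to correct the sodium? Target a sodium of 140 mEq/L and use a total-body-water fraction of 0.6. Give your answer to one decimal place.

6.9 L

TBW = 0.6 · 101 = 60.6 L
Free water deficit = TBW · (Na/140 − 1)
= 60.6 · (156/140 − 1)
= 60.6 · 0.1143
= 6.93 L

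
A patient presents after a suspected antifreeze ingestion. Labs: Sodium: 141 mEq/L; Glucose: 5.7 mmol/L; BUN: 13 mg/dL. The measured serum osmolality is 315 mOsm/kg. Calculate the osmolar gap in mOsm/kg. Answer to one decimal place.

Calculated osmolality = 2·Na + glucose + BUN/2.8
= 2·141 + 5.7 + 13/2.8
= 282 + 5.70 + 4.64
= 292.34 mOsm/kg ≈ 292.3 mOsm/kg
Osmolar gap = measured − calculated = 315 − 292.3 = 22.7 mOsm/kg

22.7 mOsm/kg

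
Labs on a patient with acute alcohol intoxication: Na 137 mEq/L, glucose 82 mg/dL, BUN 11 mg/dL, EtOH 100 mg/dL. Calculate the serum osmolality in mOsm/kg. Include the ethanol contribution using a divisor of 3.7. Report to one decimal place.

309.5 mOsm/kg

Calculated osmolality = 2·Na + glucose/18 + BUN/2.8 + ethanol/3.7
= 2·137 + 82/18 + 11/2.8 + 100/3.7
= 274 + 4.56 + 3.93 + 27.03
= 309.52 mOsm/kg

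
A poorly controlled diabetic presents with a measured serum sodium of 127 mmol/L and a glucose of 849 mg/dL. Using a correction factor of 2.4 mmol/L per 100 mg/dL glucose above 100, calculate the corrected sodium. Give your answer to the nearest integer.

145 mmol/L

Corrected Na = measured Na + 2.4 · (glucose − 100)/100
= 127 + 2.4 · (849 − 100)/100
= 127 + 18
= 145 mmol/L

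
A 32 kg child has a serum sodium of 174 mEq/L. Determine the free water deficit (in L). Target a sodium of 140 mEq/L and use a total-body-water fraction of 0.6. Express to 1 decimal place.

TBW = 0.6 · 32 = 19.2 L
Free water deficit = TBW · (Na/140 − 1)
= 19.2 · (174/140 − 1)
= 19.2 · 0.2429
= 4.66 L

4.7 L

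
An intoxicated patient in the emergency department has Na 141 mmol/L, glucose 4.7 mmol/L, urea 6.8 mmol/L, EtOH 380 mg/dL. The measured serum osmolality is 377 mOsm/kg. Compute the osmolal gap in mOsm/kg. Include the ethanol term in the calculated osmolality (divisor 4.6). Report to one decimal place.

0.9 mOsm/kg

Calculated osmolality = 2·Na + glucose + urea + ethanol/4.6
= 2·141 + 4.7 + 6.8 + 380/4.6
= 282 + 4.70 + 6.80 + 82.61
= 376.11 mOsm/kg ≈ 376.1 mOsm/kg
Osmolar gap = measured − calculated = 377 − 376.1 = 0.9 mOsm/kg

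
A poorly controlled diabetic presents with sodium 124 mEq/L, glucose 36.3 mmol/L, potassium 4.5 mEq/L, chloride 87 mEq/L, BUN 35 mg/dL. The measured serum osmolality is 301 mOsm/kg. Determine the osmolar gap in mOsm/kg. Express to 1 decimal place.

Calculated osmolality = 2·Na + glucose + BUN/2.8
= 2·124 + 36.3 + 35/2.8
= 248 + 36.30 + 12.50
= 296.8 mOsm/kg ≈ 296.8 mOsm/kg
Osmolar gap = measured − calculated = 301 − 296.8 = 4.2 mOsm/kg

4.2 mOsm/kg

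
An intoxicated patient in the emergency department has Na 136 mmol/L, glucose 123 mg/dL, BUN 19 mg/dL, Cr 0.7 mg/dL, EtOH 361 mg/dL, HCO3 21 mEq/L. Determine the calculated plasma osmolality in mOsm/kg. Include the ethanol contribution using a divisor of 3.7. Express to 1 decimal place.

Calculated osmolality = 2·Na + glucose/18 + BUN/2.8 + ethanol/3.7
= 2·136 + 123/18 + 19/2.8 + 361/3.7
= 272 + 6.83 + 6.79 + 97.57
= 383.19 mOsm/kg

383.2 mOsm/kg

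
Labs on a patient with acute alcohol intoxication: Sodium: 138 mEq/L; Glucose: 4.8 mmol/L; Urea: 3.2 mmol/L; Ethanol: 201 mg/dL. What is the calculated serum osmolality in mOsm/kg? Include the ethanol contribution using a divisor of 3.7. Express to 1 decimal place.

Calculated osmolality = 2·Na + glucose + urea + ethanol/3.7
= 2·138 + 4.8 + 3.2 + 201/3.7
= 276 + 4.80 + 3.20 + 54.32
= 338.32 mOsm/kg

338.3 mOsm/kg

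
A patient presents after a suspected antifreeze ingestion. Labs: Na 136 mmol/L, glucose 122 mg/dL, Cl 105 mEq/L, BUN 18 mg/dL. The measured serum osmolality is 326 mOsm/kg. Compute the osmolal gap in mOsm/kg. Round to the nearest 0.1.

Calculated osmolality = 2·Na + glucose/18 + BUN/2.8
= 2·136 + 122/18 + 18/2.8
= 272 + 6.78 + 6.43
= 285.21 mOsm/kg ≈ 285.2 mOsm/kg
Osmolar gap = measured − calculated = 326 − 285.2 = 40.8 mOsm/kg

40.8 mOsm/kg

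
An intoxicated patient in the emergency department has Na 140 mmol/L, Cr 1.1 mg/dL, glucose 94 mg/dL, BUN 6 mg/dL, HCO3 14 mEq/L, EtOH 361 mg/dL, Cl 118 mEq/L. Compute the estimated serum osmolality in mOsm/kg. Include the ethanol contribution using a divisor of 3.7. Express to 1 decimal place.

384.9 mOsm/kg

Calculated osmolality = 2·Na + glucose/18 + BUN/2.8 + ethanol/3.7
= 2·140 + 94/18 + 6/2.8 + 361/3.7
= 280 + 5.22 + 2.14 + 97.57
= 384.93 mOsm/kg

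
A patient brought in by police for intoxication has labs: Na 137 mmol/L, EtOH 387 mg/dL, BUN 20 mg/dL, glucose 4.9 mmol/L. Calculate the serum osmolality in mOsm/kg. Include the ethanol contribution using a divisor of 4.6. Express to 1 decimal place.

Calculated osmolality = 2·Na + glucose + BUN/2.8 + ethanol/4.6
= 2·137 + 4.9 + 20/2.8 + 387/4.6
= 274 + 4.90 + 7.14 + 84.13
= 370.17 mOsm/kg

370.2 mOsm/kg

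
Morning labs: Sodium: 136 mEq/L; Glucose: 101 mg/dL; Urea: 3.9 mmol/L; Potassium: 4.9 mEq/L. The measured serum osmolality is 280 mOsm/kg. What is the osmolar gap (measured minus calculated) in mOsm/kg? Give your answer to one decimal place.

-1.5 mOsm/kg

Calculated osmolality = 2·Na + glucose/18 + urea
= 2·136 + 101/18 + 3.9
= 272 + 5.61 + 3.90
= 281.51 mOsm/kg ≈ 281.5 mOsm/kg
Osmolar gap = measured − calculated = 280 − 281.5 = -1.5 mOsm/kg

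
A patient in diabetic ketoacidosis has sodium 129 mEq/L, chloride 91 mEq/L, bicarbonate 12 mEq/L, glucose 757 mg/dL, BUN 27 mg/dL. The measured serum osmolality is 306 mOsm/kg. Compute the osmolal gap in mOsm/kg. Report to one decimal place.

-3.7 mOsm/kg

Calculated osmolality = 2·Na + glucose/18 + BUN/2.8
= 2·129 + 757/18 + 27/2.8
= 258 + 42.06 + 9.64
= 309.7 mOsm/kg ≈ 309.7 mOsm/kg
Osmolar gap = measured − calculated = 306 − 309.7 = -3.7 mOsm/kg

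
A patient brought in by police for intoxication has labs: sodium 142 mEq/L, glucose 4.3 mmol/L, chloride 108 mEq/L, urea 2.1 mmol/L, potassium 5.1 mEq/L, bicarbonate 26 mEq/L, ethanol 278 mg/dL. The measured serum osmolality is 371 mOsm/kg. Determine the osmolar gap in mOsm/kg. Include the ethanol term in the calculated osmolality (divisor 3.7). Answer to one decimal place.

Calculated osmolality = 2·Na + glucose + urea + ethanol/3.7
= 2·142 + 4.3 + 2.1 + 278/3.7
= 284 + 4.30 + 2.10 + 75.14
= 365.54 mOsm/kg ≈ 365.5 mOsm/kg
Osmolar gap = measured − calculated = 371 − 365.5 = 5.5 mOsm/kg

5.5 mOsm/kg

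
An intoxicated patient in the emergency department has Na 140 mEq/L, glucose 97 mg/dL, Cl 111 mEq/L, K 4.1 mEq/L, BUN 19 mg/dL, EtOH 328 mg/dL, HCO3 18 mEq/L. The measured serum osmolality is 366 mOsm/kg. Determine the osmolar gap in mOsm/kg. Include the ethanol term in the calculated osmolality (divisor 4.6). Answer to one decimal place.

Calculated osmolality = 2·Na + glucose/18 + BUN/2.8 + ethanol/4.6
= 2·140 + 97/18 + 19/2.8 + 328/4.6
= 280 + 5.39 + 6.79 + 71.30
= 363.48 mOsm/kg ≈ 363.5 mOsm/kg
Osmolar gap = measured − calculated = 366 − 363.5 = 2.5 mOsm/kg

2.5 mOsm/kg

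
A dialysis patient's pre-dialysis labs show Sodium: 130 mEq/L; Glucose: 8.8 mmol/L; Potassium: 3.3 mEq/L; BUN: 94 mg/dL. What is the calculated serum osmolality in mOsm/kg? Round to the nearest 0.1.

Calculated osmolality = 2·Na + glucose + BUN/2.8
= 2·130 + 8.8 + 94/2.8
= 260 + 8.80 + 33.57
= 302.37 mOsm/kg

302.4 mOsm/kg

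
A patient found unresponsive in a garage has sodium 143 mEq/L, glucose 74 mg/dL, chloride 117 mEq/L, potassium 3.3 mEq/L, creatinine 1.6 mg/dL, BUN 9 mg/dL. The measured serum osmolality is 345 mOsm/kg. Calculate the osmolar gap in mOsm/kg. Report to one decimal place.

Calculated osmolality = 2·Na + glucose/18 + BUN/2.8
= 2·143 + 74/18 + 9/2.8
= 286 + 4.11 + 3.21
= 293.32 mOsm/kg ≈ 293.3 mOsm/kg
Osmolar gap = measured − calculated = 345 − 293.3 = 51.7 mOsm/kg

51.7 mOsm/kg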